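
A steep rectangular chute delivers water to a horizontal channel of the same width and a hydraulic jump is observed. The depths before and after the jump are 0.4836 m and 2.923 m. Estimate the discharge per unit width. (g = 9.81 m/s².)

For a rectangular channel the momentum equation gives q² = ½·g·y₁·y₂·(y₁ + y₂) = ½×9.81×0.4836×2.923×3.407 = 23.62.
q = √23.62 = 4.860 m²/s.

q = 4.860 m²/s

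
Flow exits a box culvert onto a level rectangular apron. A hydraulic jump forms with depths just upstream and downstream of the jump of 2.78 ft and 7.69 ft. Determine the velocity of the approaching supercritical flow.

V₁ = 21.6 ft/s

For a rectangular channel the momentum equation gives q² = ½·g·y₁·y₂·(y₁ + y₂) = ½×32.2×2.78×7.69×10.5 = 3604.
q = √3604 = 60.0 ft²/s.
V₁ = q/y₁ = 60.0/2.78 = 21.6 ft/s.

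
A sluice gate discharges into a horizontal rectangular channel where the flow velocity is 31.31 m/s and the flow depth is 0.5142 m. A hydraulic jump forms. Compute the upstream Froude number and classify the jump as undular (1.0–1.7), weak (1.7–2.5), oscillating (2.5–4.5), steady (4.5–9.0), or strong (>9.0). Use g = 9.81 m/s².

Fr₁ = 13.94; strong jump

Fr₁ = V₁/√(g·y₁) = 31.31/√(9.81×0.5142) = 13.94.
Fr₁ = 13.94 lies in the strong range.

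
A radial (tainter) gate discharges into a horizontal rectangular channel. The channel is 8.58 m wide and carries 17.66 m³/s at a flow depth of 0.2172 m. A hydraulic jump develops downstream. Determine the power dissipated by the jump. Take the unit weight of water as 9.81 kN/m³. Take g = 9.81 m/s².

q = Q/b = 17.66/8.58 = 2.058 m²/s; V₁ = q/y₁ = 9.476 m/s. Fr₁ = V₁/√(g·y₁) = 6.492.
Conjugate-depth relation: y₂/y₁ = ½[√(1 + 8Fr₁²) − 1] = ½[√338.17 − 1] = 8.695.
y₂ = 8.695 × 0.2172 = 1.888 m.
V₂ = q/y₂ = 2.058/1.888 = 1.090 m/s. E₁ = y₁ + V₁²/2g = 4.794 m; E₂ = y₂ + V₂²/2g = 1.949 m. ΔE = E₁ − E₂ = 2.845 m.
P = γ·Q·ΔE = 9.81 × 17.66 × 2.845 = 492.9 kW.

P = 492.9 kW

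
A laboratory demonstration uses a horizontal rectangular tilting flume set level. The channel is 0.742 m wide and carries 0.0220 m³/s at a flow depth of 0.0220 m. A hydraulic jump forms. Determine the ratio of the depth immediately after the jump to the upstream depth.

y₂/y₁ = 3.63

q = Q/b = 0.0220/0.742 = 0.0296 m²/s; V₁ = q/y₁ = 1.35 m/s. Fr₁ = V₁/√(g·y₁) = 2.90.
Sequent-depth ratio: y₂/y₁ = ½[√(1 + 8Fr₁²) − 1] = ½[√68.33 − 1] = 3.63.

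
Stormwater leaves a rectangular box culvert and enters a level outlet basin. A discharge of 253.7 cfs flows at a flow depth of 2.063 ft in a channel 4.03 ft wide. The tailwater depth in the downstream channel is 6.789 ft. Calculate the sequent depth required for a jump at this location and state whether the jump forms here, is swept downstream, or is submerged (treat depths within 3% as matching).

q = Q/b = 253.7/4.03 = 62.95 ft²/s; V₁ = q/y₁ = 30.52 ft/s. Fr₁ = V₁/√(g·y₁) = 3.744.
Conjugate-depth relation: y₂/y₁ = ½[√(1 + 8Fr₁²) − 1] = ½[√113.14 − 1] = 4.818.
y₂ = 4.818 × 2.063 = 9.940 ft.
Tailwater y_tw = 6.789 ft: y_tw < y₂, so the jump is swept downstream.

y₂ = 9.940 ft; the jump is swept downstream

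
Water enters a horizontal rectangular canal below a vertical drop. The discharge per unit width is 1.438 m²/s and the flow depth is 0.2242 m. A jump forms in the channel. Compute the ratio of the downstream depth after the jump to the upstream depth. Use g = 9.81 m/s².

y₂/y₁ = 5.637

V₁ = q/y₁ = 1.438/0.2242 = 6.414 m/s. Fr₁ = V₁/√(g·y₁) = 6.414/√(9.81×0.2242) = 4.325.
By Bélanger, y₂/y₁ = ½[√(1 + 8Fr₁²) − 1] = ½[√150.63 − 1] = 5.637.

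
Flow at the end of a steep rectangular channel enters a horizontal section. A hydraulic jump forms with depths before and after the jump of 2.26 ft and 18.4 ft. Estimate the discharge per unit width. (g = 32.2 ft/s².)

q = 118 ft²/s

For a rectangular channel the momentum equation gives q² = ½·g·y₁·y₂·(y₁ + y₂) = ½×32.2×2.26×18.4×20.7 = 13832.
q = √13832 = 118 ft²/s.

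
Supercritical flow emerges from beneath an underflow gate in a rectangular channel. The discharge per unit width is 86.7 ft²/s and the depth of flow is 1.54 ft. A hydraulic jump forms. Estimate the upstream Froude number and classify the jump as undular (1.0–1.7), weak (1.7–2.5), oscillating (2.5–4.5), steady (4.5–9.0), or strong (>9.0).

V₁ = q/y₁ = 86.7/1.54 = 56.3 ft/s. Fr₁ = V₁/√(g·y₁) = 56.3/√(32.2×1.54) = 7.99.
Fr₁ = 7.99 lies in the steady range.

Fr₁ = 7.99; steady jump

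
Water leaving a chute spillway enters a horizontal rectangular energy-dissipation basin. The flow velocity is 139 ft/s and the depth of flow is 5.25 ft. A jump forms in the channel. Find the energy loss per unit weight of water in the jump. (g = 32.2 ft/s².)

Fr₁ = V₁/√(g·y₁) = 139/√(32.2×5.25) = 10.7.
Conjugate-depth relation: y₂/y₁ = ½[√(1 + 8Fr₁²) − 1] = ½[√915.3 − 1] = 14.6.
y₂ = 14.6 × 5.25 = 76.8 ft.
Head loss: ΔE = (y₂ − y₁)³/(4y₁y₂) = (76.8 − 5.25)³/(4×5.25×76.8) = 366186/1613 = 227 ft.

ΔE = 227 ft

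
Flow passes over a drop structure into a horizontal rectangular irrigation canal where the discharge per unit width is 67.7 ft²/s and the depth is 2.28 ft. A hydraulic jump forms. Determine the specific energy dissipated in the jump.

V₁ = q/y₁ = 67.7/2.28 = 29.7 ft/s. Fr₁ = V₁/√(g·y₁) = 29.7/√(32.2×2.28) = 3.47.
Conjugate-depth relation: y₂/y₁ = ½[√(1 + 8Fr₁²) − 1] = ½[√97.07 − 1] = 4.43.
y₂ = 4.43 × 2.28 = 10.1 ft.
V₂ = q/y₂ = 67.7/10.1 = 6.71 ft/s. E₁ = y₁ + V₁²/2g = 16.0 ft; E₂ = y₂ + V₂²/2g = 10.8 ft. ΔE = E₁ − E₂ = 5.18 ft.

ΔE = 5.18 ft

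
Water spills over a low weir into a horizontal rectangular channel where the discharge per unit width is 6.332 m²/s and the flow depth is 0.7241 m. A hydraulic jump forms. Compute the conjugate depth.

V₁ = q/y₁ = 6.332/0.7241 = 8.745 m/s. Fr₁ = V₁/√(g·y₁) = 8.745/√(9.81×0.7241) = 3.281.
Sequent-depth ratio: y₂/y₁ = ½[√(1 + 8Fr₁²) − 1] = ½[√87.121 − 1] = 4.167.
y₂ = 4.167 × 0.7241 = 3.017 m.

y₂ = 3.017 m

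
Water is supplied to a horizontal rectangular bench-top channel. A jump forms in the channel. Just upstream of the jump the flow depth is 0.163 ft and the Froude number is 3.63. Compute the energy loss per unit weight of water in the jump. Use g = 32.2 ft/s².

ΔE = 0.428 ft

Fr₁ = 3.63 (given).
Conjugate-depth relation: y₂/y₁ = ½[√(1 + 8Fr₁²) − 1] = ½[√106.4 − 1] = 4.66.
y₂ = 4.66 × 0.163 = 0.759 ft.
V₁ = Fr₁·√(g·y₁) = 3.63×√(32.2×0.163) = 8.32 ft/s; q = V₁·y₁ = 1.36 ft²/s. V₂ = q/y₂ = 1.36/0.759 = 1.79 ft/s. E₁ = y₁ + V₁²/2g = 1.24 ft; E₂ = y₂ + V₂²/2g = 0.809 ft. ΔE = E₁ − E₂ = 0.428 ft.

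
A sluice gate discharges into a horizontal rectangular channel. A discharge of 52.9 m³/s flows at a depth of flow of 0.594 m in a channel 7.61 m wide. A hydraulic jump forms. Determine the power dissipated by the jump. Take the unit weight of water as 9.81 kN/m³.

q = Q/b = 52.9/7.61 = 6.95 m²/s; V₁ = q/y₁ = 11.7 m/s. Fr₁ = V₁/√(g·y₁) = 4.85.
Bélanger equation: y₂/y₁ = ½[√(1 + 8Fr₁²) − 1] = ½[√189.0 − 1] = 6.37.
y₂ = 6.37 × 0.594 = 3.79 m.
V₂ = q/y₂ = 6.95/3.79 = 1.84 m/s. E₁ = y₁ + V₁²/2g = 7.57 m; E₂ = y₂ + V₂²/2g = 3.96 m. ΔE = E₁ − E₂ = 3.62 m.
P = γ·Q·ΔE = 9.81 × 52.9 × 3.62 = 1877 kW.

P = 1877 kW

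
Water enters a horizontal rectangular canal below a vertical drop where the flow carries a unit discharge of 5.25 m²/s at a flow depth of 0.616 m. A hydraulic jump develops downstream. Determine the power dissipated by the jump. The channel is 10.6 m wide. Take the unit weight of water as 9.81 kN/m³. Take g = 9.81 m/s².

P = 765 kW

V₁ = q/y₁ = 5.25/0.616 = 8.52 m/s. Fr₁ = V₁/√(g·y₁) = 8.52/√(9.81×0.616) = 3.47.
Bélanger equation: y₂/y₁ = ½[√(1 + 8Fr₁²) − 1] = ½[√97.16 − 1] = 4.43.
y₂ = 4.43 × 0.616 = 2.73 m.
V₂ = q/y₂ = 5.25/2.73 = 1.92 m/s. E₁ = y₁ + V₁²/2g = 4.32 m; E₂ = y₂ + V₂²/2g = 2.92 m. ΔE = E₁ − E₂ = 1.40 m.
Q = q·b = 5.25 × 10.6 = 55.6 m³/s. P = γ·Q·ΔE = 9.81 × 55.6 × 1.40 = 765 kW.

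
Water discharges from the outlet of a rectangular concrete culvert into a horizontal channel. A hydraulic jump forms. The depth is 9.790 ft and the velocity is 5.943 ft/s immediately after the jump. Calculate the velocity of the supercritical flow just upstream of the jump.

Fr₂ = V₂/√(g·y₂) = 5.943/√(32.2×9.790) = 0.3347.
Applying the sequent-depth relation in reverse, y₁/y₂ = ½[√(1 + 8Fr₂²) − 1] = ½[√1.8963 − 1] = 0.1885.
y₁ = 0.1885 × 9.790 = 1.846 ft.
V₁ = q/y₁ = 58.18/1.846 = 31.52 ft/s.

V₁ = 31.52 ft/s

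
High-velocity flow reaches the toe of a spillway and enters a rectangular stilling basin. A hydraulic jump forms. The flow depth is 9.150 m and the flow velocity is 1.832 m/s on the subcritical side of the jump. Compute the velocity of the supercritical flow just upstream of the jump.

V₁ = 26.21 m/s

Fr₂ = V₂/√(g·y₂) = 1.832/√(9.81×9.150) = 0.1934.
The Bélanger relation is symmetric: y₁/y₂ = ½[√(1 + 8Fr₂²) − 1] = ½[√1.2991 − 1] = 0.06990.
y₁ = 0.06990 × 9.150 = 0.6395 m.
V₁ = q/y₁ = 16.76/0.6395 = 26.21 m/s.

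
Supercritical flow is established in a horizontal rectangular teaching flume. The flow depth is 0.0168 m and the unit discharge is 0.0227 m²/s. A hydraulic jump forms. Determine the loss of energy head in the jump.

ΔE = 0.0335 m

V₁ = q/y₁ = 0.0227/0.0168 = 1.35 m/s. Fr₁ = V₁/√(g·y₁) = 1.35/√(9.81×0.0168) = 3.33.
By Bélanger, y₂/y₁ = ½[√(1 + 8Fr₁²) − 1] = ½[√89.62 − 1] = 4.23.
y₂ = 4.23 × 0.0168 = 0.0711 m.
V₂ = q/y₂ = 0.0227/0.0711 = 0.319 m/s. E₁ = y₁ + V₁²/2g = 0.110 m; E₂ = y₂ + V₂²/2g = 0.0763 m. ΔE = E₁ − E₂ = 0.0335 m.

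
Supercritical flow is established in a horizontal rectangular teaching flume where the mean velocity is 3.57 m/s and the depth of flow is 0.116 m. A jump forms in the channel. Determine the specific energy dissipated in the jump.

Fr₁ = V₁/√(g·y₁) = 3.57/√(9.81×0.116) = 3.35.
Sequent-depth ratio: y₂/y₁ = ½[√(1 + 8Fr₁²) − 1] = ½[√90.60 − 1] = 4.26.
y₂ = 4.26 × 0.116 = 0.494 m.
q = V₁·y₁ = 3.57 × 0.116 = 0.414 m²/s. V₂ = q/y₂ = 0.414/0.494 = 0.838 m/s. E₁ = y₁ + V₁²/2g = 0.766 m; E₂ = y₂ + V₂²/2g = 0.530 m. ΔE = E₁ − E₂ = 0.236 m.

ΔE = 0.236 m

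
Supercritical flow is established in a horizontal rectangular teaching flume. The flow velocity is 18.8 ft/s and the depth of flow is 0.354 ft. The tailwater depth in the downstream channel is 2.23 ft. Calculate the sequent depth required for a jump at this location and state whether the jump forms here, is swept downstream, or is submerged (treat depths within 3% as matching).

Fr₁ = V₁/√(g·y₁) = 18.8/√(32.2×0.354) = 5.57.
By Bélanger, y₂/y₁ = ½[√(1 + 8Fr₁²) − 1] = ½[√249.1 − 1] = 7.39.
y₂ = 7.39 × 0.354 = 2.62 ft.
Tailwater y_tw = 2.23 ft: y_tw < y₂, so the jump is swept downstream.

y₂ = 2.62 ft; the jump is swept downstream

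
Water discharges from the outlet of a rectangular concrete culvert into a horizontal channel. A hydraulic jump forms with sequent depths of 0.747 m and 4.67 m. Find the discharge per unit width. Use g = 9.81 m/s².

For a rectangular channel the momentum equation gives q² = ½·g·y₁·y₂·(y₁ + y₂) = ½×9.81×0.747×4.67×5.42 = 92.7.
q = √92.7 = 9.63 m²/s.

q = 9.63 m²/s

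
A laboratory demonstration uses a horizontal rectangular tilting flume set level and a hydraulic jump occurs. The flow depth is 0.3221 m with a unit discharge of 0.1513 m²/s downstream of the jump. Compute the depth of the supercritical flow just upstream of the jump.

y₁ = 0.04001 m

V₂ = q/y₂ = 0.1513/0.3221 = 0.4697 m/s; Fr₂ = V₂/√(g·y₂) = 0.2643.
From the momentum equation (using Fr₂), y₁/y₂ = ½[√(1 + 8Fr₂²) − 1] = ½[√1.5586 − 1] = 0.1242.
y₁ = 0.1242 × 0.3221 = 0.04001 m.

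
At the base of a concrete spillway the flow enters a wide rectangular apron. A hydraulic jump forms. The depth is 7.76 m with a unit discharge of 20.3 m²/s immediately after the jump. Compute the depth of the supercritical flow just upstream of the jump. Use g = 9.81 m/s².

V₂ = q/y₂ = 20.3/7.76 = 2.62 m/s; Fr₂ = V₂/√(g·y₂) = 0.300.
Applying the sequent-depth relation in reverse, y₁/y₂ = ½[√(1 + 8Fr₂²) − 1] = ½[√1.719 − 1] = 0.156.
y₁ = 0.156 × 7.76 = 1.21 m.

y₁ = 1.21 m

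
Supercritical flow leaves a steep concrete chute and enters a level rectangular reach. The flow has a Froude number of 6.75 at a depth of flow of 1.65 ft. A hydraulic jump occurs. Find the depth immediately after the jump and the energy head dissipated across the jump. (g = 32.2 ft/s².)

Fr₁ = 6.75 (given).
Bélanger equation: y₂/y₁ = ½[√(1 + 8Fr₁²) − 1] = ½[√365.5 − 1] = 9.06.
y₂ = 9.06 × 1.65 = 14.9 ft.
V₁ = Fr₁·√(g·y₁) = 6.75×√(32.2×1.65) = 49.2 ft/s; q = V₁·y₁ = 81.2 ft²/s. V₂ = q/y₂ = 81.2/14.9 = 5.43 ft/s. E₁ = y₁ + V₁²/2g = 39.2 ft; E₂ = y₂ + V₂²/2g = 15.4 ft. ΔE = E₁ − E₂ = 23.8 ft.

y₂ = 14.9 ft; ΔE = 23.8 ft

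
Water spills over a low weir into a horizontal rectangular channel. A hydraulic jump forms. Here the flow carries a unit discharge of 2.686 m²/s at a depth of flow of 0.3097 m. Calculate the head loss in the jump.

V₁ = q/y₁ = 2.686/0.3097 = 8.673 m/s. Fr₁ = V₁/√(g·y₁) = 8.673/√(9.81×0.3097) = 4.976.
Bélanger equation: y₂/y₁ = ½[√(1 + 8Fr₁²) − 1] = ½[√199.07 − 1] = 6.555.
y₂ = 6.555 × 0.3097 = 2.030 m.
Head loss: ΔE = (y₂ − y₁)³/(4y₁y₂) = (2.030 − 0.3097)³/(4×0.3097×2.030) = 5.091/2.515 = 2.024 m.

ΔE = 2.024 m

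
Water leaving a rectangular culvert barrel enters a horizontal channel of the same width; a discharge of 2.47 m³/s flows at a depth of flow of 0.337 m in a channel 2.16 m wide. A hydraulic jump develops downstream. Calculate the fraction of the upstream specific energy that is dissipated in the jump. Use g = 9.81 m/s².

ΔE/E₁ = 0.0696 (6.96%)

q = Q/b = 2.47/2.16 = 1.14 m²/s; V₁ = q/y₁ = 3.39 m/s. Fr₁ = V₁/√(g·y₁) = 1.87.
Conjugate-depth relation: y₂/y₁ = ½[√(1 + 8Fr₁²) − 1] = ½[√28.86 − 1] = 2.19.
y₂ = 2.19 × 0.337 = 0.737 m.
E₁ = y₁ + V₁²/2g = 0.924 m. ΔE = (y₂ − y₁)³/(4y₁y₂) = 0.0643 m. ΔE/E₁ = 0.0643/0.924 = 0.0696.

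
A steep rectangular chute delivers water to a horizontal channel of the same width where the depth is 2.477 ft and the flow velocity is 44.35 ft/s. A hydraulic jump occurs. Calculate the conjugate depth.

Fr₁ = V₁/√(g·y₁) = 44.35/√(32.2×2.477) = 4.966.
From the momentum equation for a rectangular channel, y₂/y₁ = ½[√(1 + 8Fr₁²) − 1] = ½[√198.29 − 1] = 6.541.
y₂ = 6.541 × 2.477 = 16.20 ft.

y₂ = 16.20 ft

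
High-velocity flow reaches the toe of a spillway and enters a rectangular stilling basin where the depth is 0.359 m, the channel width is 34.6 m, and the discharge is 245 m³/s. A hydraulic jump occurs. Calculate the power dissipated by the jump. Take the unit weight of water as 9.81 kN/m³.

P = 35888 kW

q = Q/b = 245/34.6 = 7.08 m²/s; V₁ = q/y₁ = 19.7 m/s. Fr₁ = V₁/√(g·y₁) = 10.5.
By Bélanger, y₂/y₁ = ½[√(1 + 8Fr₁²) − 1] = ½[√884.7 − 1] = 14.4.
y₂ = 14.4 × 0.359 = 5.16 m.
V₂ = q/y₂ = 7.08/5.16 = 1.37 m/s. E₁ = y₁ + V₁²/2g = 20.2 m; E₂ = y₂ + V₂²/2g = 5.26 m. ΔE = E₁ − E₂ = 14.9 m.
P = γ·Q·ΔE = 9.81 × 245 × 14.9 = 35888 kW.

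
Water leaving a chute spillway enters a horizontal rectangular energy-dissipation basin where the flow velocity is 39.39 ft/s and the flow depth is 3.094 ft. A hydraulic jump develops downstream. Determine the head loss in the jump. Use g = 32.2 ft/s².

ΔE = 10.47 ft

Fr₁ = V₁/√(g·y₁) = 39.39/√(32.2×3.094) = 3.946.
By Bélanger, y₂/y₁ = ½[√(1 + 8Fr₁²) − 1] = ½[√125.59 − 1] = 5.103.
y₂ = 5.103 × 3.094 = 15.79 ft.
q = V₁·y₁ = 39.39 × 3.094 = 121.9 ft²/s. V₂ = q/y₂ = 121.9/15.79 = 7.718 ft/s. E₁ = y₁ + V₁²/2g = 27.19 ft; E₂ = y₂ + V₂²/2g = 16.71 ft. ΔE = E₁ − E₂ = 10.47 ft.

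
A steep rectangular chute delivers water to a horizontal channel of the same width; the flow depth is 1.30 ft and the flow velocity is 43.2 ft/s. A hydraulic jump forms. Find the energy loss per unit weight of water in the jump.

Fr₁ = V₁/√(g·y₁) = 43.2/√(32.2×1.30) = 6.68.
Conjugate-depth relation: y₂/y₁ = ½[√(1 + 8Fr₁²) − 1] = ½[√357.7 − 1] = 8.96.
y₂ = 8.96 × 1.30 = 11.6 ft.
Head loss: ΔE = (y₂ − y₁)³/(4y₁y₂) = (11.6 − 1.30)³/(4×1.30×11.6) = 1106/60.5 = 18.3 ft.

ΔE = 18.3 ft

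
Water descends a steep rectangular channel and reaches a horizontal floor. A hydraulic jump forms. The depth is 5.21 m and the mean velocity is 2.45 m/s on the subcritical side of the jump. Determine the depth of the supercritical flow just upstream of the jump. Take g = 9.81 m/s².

Fr₂ = V₂/√(g·y₂) = 2.45/√(9.81×5.21) = 0.343.
Since the conjugate-depth ratio holds either way, y₁/y₂ = ½[√(1 + 8Fr₂²) − 1] = ½[√1.940 − 1] = 0.196.
y₁ = 0.196 × 5.21 = 1.02 m.

y₁ = 1.02 m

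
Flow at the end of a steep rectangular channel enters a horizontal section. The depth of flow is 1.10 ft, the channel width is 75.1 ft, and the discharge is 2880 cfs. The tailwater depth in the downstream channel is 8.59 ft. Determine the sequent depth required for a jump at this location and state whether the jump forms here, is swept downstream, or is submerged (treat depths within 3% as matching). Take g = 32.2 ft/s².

q = Q/b = 2880/75.1 = 38.3 ft²/s; V₁ = q/y₁ = 34.9 ft/s. Fr₁ = V₁/√(g·y₁) = 5.86.
Sequent-depth ratio: y₂/y₁ = ½[√(1 + 8Fr₁²) − 1] = ½[√275.5 − 1] = 7.80.
y₂ = 7.80 × 1.10 = 8.58 ft.
Tailwater y_tw = 8.59 ft: y_tw ≈ y₂, so the jump forms here.

y₂ = 8.58 ft; the jump forms here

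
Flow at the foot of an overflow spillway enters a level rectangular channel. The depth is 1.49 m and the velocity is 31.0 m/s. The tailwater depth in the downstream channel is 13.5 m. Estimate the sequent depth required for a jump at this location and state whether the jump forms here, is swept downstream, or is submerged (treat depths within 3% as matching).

y₂ = 16.4 m; the jump is swept downstream

Fr₁ = V₁/√(g·y₁) = 31.0/√(9.81×1.49) = 8.11.
By Bélanger, y₂/y₁ = ½[√(1 + 8Fr₁²) − 1] = ½[√527.0 − 1] = 11.0.
y₂ = 11.0 × 1.49 = 16.4 m.
Tailwater y_tw = 13.5 m: y_tw < y₂, so the jump is swept downstream.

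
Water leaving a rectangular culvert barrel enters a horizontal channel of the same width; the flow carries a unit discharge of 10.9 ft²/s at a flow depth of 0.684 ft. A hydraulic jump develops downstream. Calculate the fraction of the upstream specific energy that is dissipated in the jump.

ΔE/E₁ = 0.315 (31.5%)

V₁ = q/y₁ = 10.9/0.684 = 15.9 ft/s. Fr₁ = V₁/√(g·y₁) = 15.9/√(32.2×0.684) = 3.40.
From the momentum equation for a rectangular channel, y₂/y₁ = ½[√(1 + 8Fr₁²) − 1] = ½[√93.24 − 1] = 4.33.
y₂ = 4.33 × 0.684 = 2.96 ft.
E₁ = y₁ + V₁²/2g = 4.63 ft. ΔE = (y₂ − y₁)³/(4y₁y₂) = 1.46 ft. ΔE/E₁ = 1.46/4.63 = 0.315.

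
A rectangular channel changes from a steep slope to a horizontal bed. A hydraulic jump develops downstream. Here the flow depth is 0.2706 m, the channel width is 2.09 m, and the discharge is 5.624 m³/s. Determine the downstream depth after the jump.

y₂ = 2.204 m

q = Q/b = 5.624/2.09 = 2.691 m²/s; V₁ = q/y₁ = 9.944 m/s. Fr₁ = V₁/√(g·y₁) = 6.103.
From the momentum equation for a rectangular channel, y₂/y₁ = ½[√(1 + 8Fr₁²) − 1] = ½[√299.01 − 1] = 8.146.
y₂ = 8.146 × 0.2706 = 2.204 m.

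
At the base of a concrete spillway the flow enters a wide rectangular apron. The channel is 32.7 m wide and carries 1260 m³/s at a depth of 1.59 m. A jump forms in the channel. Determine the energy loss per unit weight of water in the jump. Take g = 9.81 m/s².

q = Q/b = 1260/32.7 = 38.5 m²/s; V₁ = q/y₁ = 24.2 m/s. Fr₁ = V₁/√(g·y₁) = 6.14.
Bélanger equation: y₂/y₁ = ½[√(1 + 8Fr₁²) − 1] = ½[√302.2 − 1] = 8.19.
y₂ = 8.19 × 1.59 = 13.0 m.
Head loss: ΔE = (y₂ − y₁)³/(4y₁y₂) = (13.0 − 1.59)³/(4×1.59×13.0) = 1495/82.8 = 18.1 m.

ΔE = 18.1 m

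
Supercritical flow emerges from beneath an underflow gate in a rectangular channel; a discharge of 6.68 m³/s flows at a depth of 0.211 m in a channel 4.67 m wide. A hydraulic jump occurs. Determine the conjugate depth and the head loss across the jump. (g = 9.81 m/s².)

q = Q/b = 6.68/4.67 = 1.43 m²/s; V₁ = q/y₁ = 6.78 m/s. Fr₁ = V₁/√(g·y₁) = 4.71.
Bélanger equation: y₂/y₁ = ½[√(1 + 8Fr₁²) − 1] = ½[√178.6 − 1] = 6.18.
y₂ = 6.18 × 0.211 = 1.30 m.
V₂ = q/y₂ = 1.43/1.30 = 1.10 m/s. E₁ = y₁ + V₁²/2g = 2.55 m; E₂ = y₂ + V₂²/2g = 1.37 m. ΔE = E₁ − E₂ = 1.19 m.

y₂ = 1.30 m; ΔE = 1.19 m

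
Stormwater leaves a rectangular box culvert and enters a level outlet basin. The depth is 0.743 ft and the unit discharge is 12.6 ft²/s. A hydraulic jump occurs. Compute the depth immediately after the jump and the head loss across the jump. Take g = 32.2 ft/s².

y₂ = 3.29 ft; ΔE = 1.69 ft

V₁ = q/y₁ = 12.6/0.743 = 17.0 ft/s. Fr₁ = V₁/√(g·y₁) = 17.0/√(32.2×0.743) = 3.47.
From the momentum equation for a rectangular channel, y₂/y₁ = ½[√(1 + 8Fr₁²) − 1] = ½[√97.16 − 1] = 4.43.
y₂ = 4.43 × 0.743 = 3.29 ft.
V₂ = q/y₂ = 12.6/3.29 = 3.83 ft/s. E₁ = y₁ + V₁²/2g = 5.21 ft; E₂ = y₂ + V₂²/2g = 3.52 ft. ΔE = E₁ − E₂ = 1.69 ft.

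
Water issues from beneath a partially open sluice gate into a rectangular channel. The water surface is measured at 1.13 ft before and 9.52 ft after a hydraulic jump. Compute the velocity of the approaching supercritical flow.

V₁ = 38.0 ft/s

For a rectangular channel the momentum equation gives q² = ½·g·y₁·y₂·(y₁ + y₂) = ½×32.2×1.13×9.52×10.6 = 1845.
q = √1845 = 42.9 ft²/s.
V₁ = q/y₁ = 42.9/1.13 = 38.0 ft/s.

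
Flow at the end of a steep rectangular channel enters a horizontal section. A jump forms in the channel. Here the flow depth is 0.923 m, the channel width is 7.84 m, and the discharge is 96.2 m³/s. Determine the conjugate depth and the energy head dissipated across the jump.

y₂ = 5.32 m; ΔE = 4.34 m

q = Q/b = 96.2/7.84 = 12.3 m²/s; V₁ = q/y₁ = 13.3 m/s. Fr₁ = V₁/√(g·y₁) = 4.42.
Sequent-depth ratio: y₂/y₁ = ½[√(1 + 8Fr₁²) − 1] = ½[√157.1 − 1] = 5.77.
y₂ = 5.77 × 0.923 = 5.32 m.
Head loss: ΔE = (y₂ − y₁)³/(4y₁y₂) = (5.32 − 0.923)³/(4×0.923×5.32) = 85.2/19.7 = 4.34 m.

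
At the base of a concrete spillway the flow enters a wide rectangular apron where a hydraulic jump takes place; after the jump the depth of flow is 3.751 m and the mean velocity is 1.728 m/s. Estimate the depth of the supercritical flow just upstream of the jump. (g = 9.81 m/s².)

y₁ = 0.5330 m

Fr₂ = V₂/√(g·y₂) = 1.728/√(9.81×3.751) = 0.2849.
The Bélanger relation is symmetric: y₁/y₂ = ½[√(1 + 8Fr₂²) − 1] = ½[√1.6492 − 1] = 0.1421.
y₁ = 0.1421 × 3.751 = 0.5330 m.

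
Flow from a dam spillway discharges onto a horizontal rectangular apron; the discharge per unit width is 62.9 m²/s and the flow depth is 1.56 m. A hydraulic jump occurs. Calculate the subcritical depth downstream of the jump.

y₂ = 22.0 m

V₁ = q/y₁ = 62.9/1.56 = 40.3 m/s. Fr₁ = V₁/√(g·y₁) = 40.3/√(9.81×1.56) = 10.3.
From the momentum equation for a rectangular channel, y₂/y₁ = ½[√(1 + 8Fr₁²) − 1] = ½[√850.9 − 1] = 14.1.
y₂ = 14.1 × 1.56 = 22.0 m.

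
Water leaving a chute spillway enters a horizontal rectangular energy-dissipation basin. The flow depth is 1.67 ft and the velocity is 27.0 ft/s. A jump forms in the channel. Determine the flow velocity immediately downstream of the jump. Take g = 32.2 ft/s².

V₂ = 5.71 ft/s

Fr₁ = V₁/√(g·y₁) = 27.0/√(32.2×1.67) = 3.68.
Sequent-depth ratio: y₂/y₁ = ½[√(1 + 8Fr₁²) − 1] = ½[√109.5 − 1] = 4.73.
y₂ = 4.73 × 1.67 = 7.90 ft.
q = V₁·y₁ = 27.0 × 1.67 = 45.1 ft²/s.
V₂ = q/y₂ = 45.1/7.90 = 5.71 ft/s.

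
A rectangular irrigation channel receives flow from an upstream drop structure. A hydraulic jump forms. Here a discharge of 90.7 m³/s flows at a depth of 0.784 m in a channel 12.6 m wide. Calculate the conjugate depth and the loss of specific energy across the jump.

y₂ = 3.30 m; ΔE = 1.54 m

q = Q/b = 90.7/12.6 = 7.20 m²/s; V₁ = q/y₁ = 9.18 m/s. Fr₁ = V₁/√(g·y₁) = 3.31.
Sequent-depth ratio: y₂/y₁ = ½[√(1 + 8Fr₁²) − 1] = ½[√88.69 − 1] = 4.21.
y₂ = 4.21 × 0.784 = 3.30 m.
Head loss: ΔE = (y₂ − y₁)³/(4y₁y₂) = (3.30 − 0.784)³/(4×0.784×3.30) = 15.9/10.3 = 1.54 m.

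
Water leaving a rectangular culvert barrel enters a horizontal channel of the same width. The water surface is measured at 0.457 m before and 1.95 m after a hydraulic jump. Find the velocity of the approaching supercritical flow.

For a rectangular channel the momentum equation gives q² = ½·g·y₁·y₂·(y₁ + y₂) = ½×9.81×0.457×1.95×2.41 = 10.5.
q = √10.5 = 3.24 m²/s.
V₁ = q/y₁ = 3.24/0.457 = 7.10 m/s.

V₁ = 7.10 m/s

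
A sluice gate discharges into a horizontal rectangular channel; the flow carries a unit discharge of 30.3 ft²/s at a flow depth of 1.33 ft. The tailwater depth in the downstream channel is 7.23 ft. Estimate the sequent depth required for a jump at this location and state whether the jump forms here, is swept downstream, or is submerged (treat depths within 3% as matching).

y₂ = 5.92 ft; the jump is submerged

V₁ = q/y₁ = 30.3/1.33 = 22.8 ft/s. Fr₁ = V₁/√(g·y₁) = 22.8/√(32.2×1.33) = 3.48.
Bélanger equation: y₂/y₁ = ½[√(1 + 8Fr₁²) − 1] = ½[√97.95 − 1] = 4.45.
y₂ = 4.45 × 1.33 = 5.92 ft.
Tailwater y_tw = 7.23 ft: y_tw > y₂, so the jump is submerged.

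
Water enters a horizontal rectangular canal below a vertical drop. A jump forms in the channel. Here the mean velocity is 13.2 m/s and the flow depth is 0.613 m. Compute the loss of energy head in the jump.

ΔE = 4.95 m

Fr₁ = V₁/√(g·y₁) = 13.2/√(9.81×0.613) = 5.38.
By Bélanger, y₂/y₁ = ½[√(1 + 8Fr₁²) − 1] = ½[√232.8 − 1] = 7.13.
y₂ = 7.13 × 0.613 = 4.37 m.
Head loss: ΔE = (y₂ − y₁)³/(4y₁y₂) = (4.37 − 0.613)³/(4×0.613×4.37) = 53.0/10.7 = 4.95 m.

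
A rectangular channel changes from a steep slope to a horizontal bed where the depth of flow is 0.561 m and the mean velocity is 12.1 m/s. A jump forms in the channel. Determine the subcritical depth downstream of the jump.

Fr₁ = V₁/√(g·y₁) = 12.1/√(9.81×0.561) = 5.16.
Bélanger equation: y₂/y₁ = ½[√(1 + 8Fr₁²) − 1] = ½[√213.8 − 1] = 6.81.
y₂ = 6.81 × 0.561 = 3.82 m.

y₂ = 3.82 m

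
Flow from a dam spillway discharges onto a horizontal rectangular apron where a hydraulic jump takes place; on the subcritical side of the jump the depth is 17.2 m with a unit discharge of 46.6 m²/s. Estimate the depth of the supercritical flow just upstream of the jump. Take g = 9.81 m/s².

V₂ = q/y₂ = 46.6/17.2 = 2.71 m/s; Fr₂ = V₂/√(g·y₂) = 0.209.
Since the conjugate-depth ratio holds either way, y₁/y₂ = ½[√(1 + 8Fr₂²) − 1] = ½[√1.348 − 1] = 0.0805.
y₁ = 0.0805 × 17.2 = 1.38 m.

y₁ = 1.38 m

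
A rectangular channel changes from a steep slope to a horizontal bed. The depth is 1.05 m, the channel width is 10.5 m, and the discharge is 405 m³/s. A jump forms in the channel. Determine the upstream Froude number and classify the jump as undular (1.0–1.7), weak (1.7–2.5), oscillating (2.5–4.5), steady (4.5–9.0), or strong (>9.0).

q = Q/b = 405/10.5 = 38.6 m²/s; V₁ = q/y₁ = 36.7 m/s. Fr₁ = V₁/√(g·y₁) = 11.4.
Fr₁ = 11.4 lies in the strong range.

Fr₁ = 11.4; strong jump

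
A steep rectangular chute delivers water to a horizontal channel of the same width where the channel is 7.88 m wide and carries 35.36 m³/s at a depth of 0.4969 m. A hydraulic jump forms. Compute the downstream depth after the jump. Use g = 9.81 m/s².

y₂ = 2.637 m

q = Q/b = 35.36/7.88 = 4.487 m²/s; V₁ = q/y₁ = 9.031 m/s. Fr₁ = V₁/√(g·y₁) = 4.090.
By Bélanger, y₂/y₁ = ½[√(1 + 8Fr₁²) − 1] = ½[√134.84 − 1] = 5.306.
y₂ = 5.306 × 0.4969 = 2.637 m.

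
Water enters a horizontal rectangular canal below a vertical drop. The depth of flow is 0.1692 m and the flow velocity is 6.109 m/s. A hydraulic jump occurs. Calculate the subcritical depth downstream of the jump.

y₂ = 1.053 m

Fr₁ = V₁/√(g·y₁) = 6.109/√(9.81×0.1692) = 4.742.
Bélanger equation: y₂/y₁ = ½[√(1 + 8Fr₁²) − 1] = ½[√180.87 − 1] = 6.224.
y₂ = 6.224 × 0.1692 = 1.053 m.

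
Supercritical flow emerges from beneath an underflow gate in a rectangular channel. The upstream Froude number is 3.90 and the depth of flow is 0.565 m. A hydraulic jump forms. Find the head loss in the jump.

Fr₁ = 3.90 (given).
Sequent-depth ratio: y₂/y₁ = ½[√(1 + 8Fr₁²) − 1] = ½[√122.7 − 1] = 5.04.
y₂ = 5.04 × 0.565 = 2.85 m.
V₁ = Fr₁·√(g·y₁) = 3.90×√(9.81×0.565) = 9.18 m/s; q = V₁·y₁ = 5.19 m²/s. V₂ = q/y₂ = 5.19/2.85 = 1.82 m/s. E₁ = y₁ + V₁²/2g = 4.86 m; E₂ = y₂ + V₂²/2g = 3.02 m. ΔE = E₁ − E₂ = 1.85 m.

ΔE = 1.85 m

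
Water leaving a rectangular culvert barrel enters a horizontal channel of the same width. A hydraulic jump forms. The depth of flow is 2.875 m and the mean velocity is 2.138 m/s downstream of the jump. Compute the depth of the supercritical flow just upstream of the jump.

y₁ = 0.7410 m

Fr₂ = V₂/√(g·y₂) = 2.138/√(9.81×2.875) = 0.4026.
Applying the sequent-depth relation in reverse, y₁/y₂ = ½[√(1 + 8Fr₂²) − 1] = ½[√2.2966 − 1] = 0.2577.
y₁ = 0.2577 × 2.875 = 0.7410 m.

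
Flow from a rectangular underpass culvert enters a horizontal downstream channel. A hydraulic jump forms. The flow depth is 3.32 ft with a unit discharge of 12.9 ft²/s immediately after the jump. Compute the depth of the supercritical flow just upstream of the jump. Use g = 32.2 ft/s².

V₂ = q/y₂ = 12.9/3.32 = 3.89 ft/s; Fr₂ = V₂/√(g·y₂) = 0.376.
From the momentum equation (using Fr₂), y₁/y₂ = ½[√(1 + 8Fr₂²) − 1] = ½[√2.130 − 1] = 0.230.
y₁ = 0.230 × 3.32 = 0.763 ft.

y₁ = 0.763 ft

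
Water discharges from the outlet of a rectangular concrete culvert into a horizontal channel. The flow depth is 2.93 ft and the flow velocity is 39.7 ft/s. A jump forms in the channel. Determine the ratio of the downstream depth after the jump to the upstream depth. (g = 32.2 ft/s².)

Fr₁ = V₁/√(g·y₁) = 39.7/√(32.2×2.93) = 4.09.
From the momentum equation for a rectangular channel, y₂/y₁ = ½[√(1 + 8Fr₁²) − 1] = ½[√134.6 − 1] = 5.30.

y₂/y₁ = 5.30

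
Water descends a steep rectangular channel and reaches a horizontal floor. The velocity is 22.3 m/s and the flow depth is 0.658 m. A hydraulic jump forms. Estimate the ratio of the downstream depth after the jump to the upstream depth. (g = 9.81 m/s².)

Fr₁ = V₁/√(g·y₁) = 22.3/√(9.81×0.658) = 8.78.
From the momentum equation for a rectangular channel, y₂/y₁ = ½[√(1 + 8Fr₁²) − 1] = ½[√617.3 − 1] = 11.9.

y₂/y₁ = 11.9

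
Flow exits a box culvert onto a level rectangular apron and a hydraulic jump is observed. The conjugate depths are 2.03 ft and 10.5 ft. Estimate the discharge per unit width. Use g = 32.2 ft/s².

For a rectangular channel the momentum equation gives q² = ½·g·y₁·y₂·(y₁ + y₂) = ½×32.2×2.03×10.5×12.5 = 4300.
q = √4300 = 65.6 ft²/s.

q = 65.6 ft²/s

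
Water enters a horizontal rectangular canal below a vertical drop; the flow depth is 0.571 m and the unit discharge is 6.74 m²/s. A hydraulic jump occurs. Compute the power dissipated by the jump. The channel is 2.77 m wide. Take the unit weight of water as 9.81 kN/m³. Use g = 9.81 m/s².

V₁ = q/y₁ = 6.74/0.571 = 11.8 m/s. Fr₁ = V₁/√(g·y₁) = 11.8/√(9.81×0.571) = 4.99.
By Bélanger, y₂/y₁ = ½[√(1 + 8Fr₁²) − 1] = ½[√200.0 − 1] = 6.57.
y₂ = 6.57 × 0.571 = 3.75 m.
V₂ = q/y₂ = 6.74/3.75 = 1.80 m/s. E₁ = y₁ + V₁²/2g = 7.67 m; E₂ = y₂ + V₂²/2g = 3.92 m. ΔE = E₁ − E₂ = 3.76 m.
Q = q·b = 6.74 × 2.77 = 18.7 m³/s. P = γ·Q·ΔE = 9.81 × 18.7 × 3.76 = 688 kW.

P = 688 kW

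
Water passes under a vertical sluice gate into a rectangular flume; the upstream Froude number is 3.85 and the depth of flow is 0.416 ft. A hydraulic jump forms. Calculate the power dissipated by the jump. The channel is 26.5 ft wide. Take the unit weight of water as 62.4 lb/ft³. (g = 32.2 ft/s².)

Fr₁ = 3.85 (given).
Conjugate-depth relation: y₂/y₁ = ½[√(1 + 8Fr₁²) − 1] = ½[√119.6 − 1] = 4.97.
y₂ = 4.97 × 0.416 = 2.07 ft.
V₁ = Fr₁·√(g·y₁) = 3.85×√(32.2×0.416) = 14.1 ft/s; q = V₁·y₁ = 5.86 ft²/s. V₂ = q/y₂ = 5.86/2.07 = 2.84 ft/s. E₁ = y₁ + V₁²/2g = 3.50 ft; E₂ = y₂ + V₂²/2g = 2.19 ft. ΔE = E₁ − E₂ = 1.31 ft.
Q = q·b = 5.86 × 26.5 = 155 cfs. P = γ·Q·ΔE/550 = 62.4 × 155 × 1.31 / 550 = 23.0 hp.

P = 23.0 hp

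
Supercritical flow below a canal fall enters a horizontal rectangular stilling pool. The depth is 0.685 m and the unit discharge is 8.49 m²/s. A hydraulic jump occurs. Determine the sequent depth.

V₁ = q/y₁ = 8.49/0.685 = 12.4 m/s. Fr₁ = V₁/√(g·y₁) = 12.4/√(9.81×0.685) = 4.78.
From the momentum equation for a rectangular channel, y₂/y₁ = ½[√(1 + 8Fr₁²) − 1] = ½[√183.9 − 1] = 6.28.
y₂ = 6.28 × 0.685 = 4.30 m.

y₂ = 4.30 m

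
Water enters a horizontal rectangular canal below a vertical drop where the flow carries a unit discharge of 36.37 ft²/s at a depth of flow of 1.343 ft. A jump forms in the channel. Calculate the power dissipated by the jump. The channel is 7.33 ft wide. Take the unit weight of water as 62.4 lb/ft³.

P = 155.9 hp

V₁ = q/y₁ = 36.37/1.343 = 27.08 ft/s. Fr₁ = V₁/√(g·y₁) = 27.08/√(32.2×1.343) = 4.118.
By Bélanger, y₂/y₁ = ½[√(1 + 8Fr₁²) − 1] = ½[√136.67 − 1] = 5.345.
y₂ = 5.345 × 1.343 = 7.179 ft.
V₂ = q/y₂ = 36.37/7.179 = 5.066 ft/s. E₁ = y₁ + V₁²/2g = 12.73 ft; E₂ = y₂ + V₂²/2g = 7.577 ft. ΔE = E₁ − E₂ = 5.154 ft.
Q = q·b = 36.37 × 7.33 = 266.6 cfs. P = γ·Q·ΔE/550 = 62.4 × 266.6 × 5.154 / 550 = 155.9 hp.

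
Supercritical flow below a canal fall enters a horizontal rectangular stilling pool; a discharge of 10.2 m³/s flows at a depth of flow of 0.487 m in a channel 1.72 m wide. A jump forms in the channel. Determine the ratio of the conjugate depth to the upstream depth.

q = Q/b = 10.2/1.72 = 5.93 m²/s; V₁ = q/y₁ = 12.2 m/s. Fr₁ = V₁/√(g·y₁) = 5.57.
Bélanger equation: y₂/y₁ = ½[√(1 + 8Fr₁²) − 1] = ½[√249.3 − 1] = 7.39.

y₂/y₁ = 7.39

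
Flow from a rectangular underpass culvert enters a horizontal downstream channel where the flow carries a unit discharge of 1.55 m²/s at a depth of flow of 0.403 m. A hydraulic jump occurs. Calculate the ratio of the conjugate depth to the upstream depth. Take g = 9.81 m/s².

V₁ = q/y₁ = 1.55/0.403 = 3.85 m/s. Fr₁ = V₁/√(g·y₁) = 3.85/√(9.81×0.403) = 1.93.
Conjugate-depth relation: y₂/y₁ = ½[√(1 + 8Fr₁²) − 1] = ½[√30.93 − 1] = 2.28.

y₂/y₁ = 2.28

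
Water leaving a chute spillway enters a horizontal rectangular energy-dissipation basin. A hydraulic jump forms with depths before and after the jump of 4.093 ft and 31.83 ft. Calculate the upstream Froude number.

For a rectangular channel the momentum equation gives q² = ½·g·y₁·y₂·(y₁ + y₂) = ½×32.2×4.093×31.83×35.92 = 75349.
q = √75349 = 274.5 ft²/s.
V₁ = q/y₁ = 67.07 ft/s; Fr₁ = V₁/√(g·y₁) = 5.842.

Fr₁ = 5.842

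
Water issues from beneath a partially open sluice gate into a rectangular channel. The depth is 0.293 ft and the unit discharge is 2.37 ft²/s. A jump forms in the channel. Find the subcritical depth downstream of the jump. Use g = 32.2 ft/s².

V₁ = q/y₁ = 2.37/0.293 = 8.09 ft/s. Fr₁ = V₁/√(g·y₁) = 8.09/√(32.2×0.293) = 2.63.
By Bélanger, y₂/y₁ = ½[√(1 + 8Fr₁²) − 1] = ½[√56.48 − 1] = 3.26.
y₂ = 3.26 × 0.293 = 0.954 ft.

y₂ = 0.954 ft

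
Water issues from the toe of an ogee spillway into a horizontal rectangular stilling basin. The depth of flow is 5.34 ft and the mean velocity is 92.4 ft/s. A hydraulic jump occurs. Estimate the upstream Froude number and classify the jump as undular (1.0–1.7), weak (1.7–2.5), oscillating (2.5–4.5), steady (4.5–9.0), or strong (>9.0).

Fr₁ = 7.05; steady jump

Fr₁ = V₁/√(g·y₁) = 92.4/√(32.2×5.34) = 7.05.
Fr₁ = 7.05 lies in the steady range.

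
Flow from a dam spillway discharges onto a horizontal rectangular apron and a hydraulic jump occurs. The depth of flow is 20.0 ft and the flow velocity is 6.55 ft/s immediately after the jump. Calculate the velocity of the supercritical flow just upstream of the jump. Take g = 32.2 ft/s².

Fr₂ = V₂/√(g·y₂) = 6.55/√(32.2×20.0) = 0.258.
From the momentum equation (using Fr₂), y₁/y₂ = ½[√(1 + 8Fr₂²) − 1] = ½[√1.533 − 1] = 0.119.
y₁ = 0.119 × 20.0 = 2.38 ft.
V₁ = q/y₁ = 131/2.38 = 55.0 ft/s.

V₁ = 55.0 ft/s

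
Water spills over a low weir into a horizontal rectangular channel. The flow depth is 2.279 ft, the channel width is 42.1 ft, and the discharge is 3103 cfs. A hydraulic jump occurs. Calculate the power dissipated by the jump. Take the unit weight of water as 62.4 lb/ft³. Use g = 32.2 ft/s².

q = Q/b = 3103/42.1 = 73.71 ft²/s; V₁ = q/y₁ = 32.34 ft/s. Fr₁ = V₁/√(g·y₁) = 3.775.
Sequent-depth ratio: y₂/y₁ = ½[√(1 + 8Fr₁²) − 1] = ½[√115.03 − 1] = 4.862.
y₂ = 4.862 × 2.279 = 11.08 ft.
Head loss: ΔE = (y₂ − y₁)³/(4y₁y₂) = (11.08 − 2.279)³/(4×2.279×11.08) = 682.1/101.0 = 6.752 ft.
P = γ·Q·ΔE/550 = 62.4 × 3103 × 6.752 / 550 = 2377 hp.

P = 2377 hp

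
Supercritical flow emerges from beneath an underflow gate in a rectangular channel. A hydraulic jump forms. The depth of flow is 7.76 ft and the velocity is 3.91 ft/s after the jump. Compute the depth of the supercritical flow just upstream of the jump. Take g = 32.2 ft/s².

y₁ = 0.855 ft

Fr₂ = V₂/√(g·y₂) = 3.91/√(32.2×7.76) = 0.247.
From the momentum equation (using Fr₂), y₁/y₂ = ½[√(1 + 8Fr₂²) − 1] = ½[√1.489 − 1] = 0.110.
y₁ = 0.110 × 7.76 = 0.855 ft.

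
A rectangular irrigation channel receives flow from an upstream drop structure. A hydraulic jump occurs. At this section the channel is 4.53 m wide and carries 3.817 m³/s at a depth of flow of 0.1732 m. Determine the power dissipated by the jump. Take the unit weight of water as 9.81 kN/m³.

P = 18.55 kW

q = Q/b = 3.817/4.53 = 0.8426 m²/s; V₁ = q/y₁ = 4.865 m/s. Fr₁ = V₁/√(g·y₁) = 3.732.
Conjugate-depth relation: y₂/y₁ = ½[√(1 + 8Fr₁²) − 1] = ½[√112.44 − 1] = 4.802.
y₂ = 4.802 × 0.1732 = 0.8317 m.
Head loss: ΔE = (y₂ − y₁)³/(4y₁y₂) = (0.8317 − 0.1732)³/(4×0.1732×0.8317) = 0.2855/0.5762 = 0.4955 m.
P = γ·Q·ΔE = 9.81 × 3.817 × 0.4955 = 18.55 kW.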